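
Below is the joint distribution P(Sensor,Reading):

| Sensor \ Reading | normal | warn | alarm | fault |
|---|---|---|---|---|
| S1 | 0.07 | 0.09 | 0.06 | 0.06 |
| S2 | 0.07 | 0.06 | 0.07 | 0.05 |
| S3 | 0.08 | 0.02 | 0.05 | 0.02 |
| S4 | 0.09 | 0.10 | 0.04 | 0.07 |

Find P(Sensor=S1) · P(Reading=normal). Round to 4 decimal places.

P(Sensor=S1) = 0.07 + 0.09 + 0.06 + 0.06 = 0.28.
P(Reading=normal) = 0.07 + 0.07 + 0.08 + 0.09 = 0.31.
Product: 0.28 × 0.31 = 0.0868.

0.0868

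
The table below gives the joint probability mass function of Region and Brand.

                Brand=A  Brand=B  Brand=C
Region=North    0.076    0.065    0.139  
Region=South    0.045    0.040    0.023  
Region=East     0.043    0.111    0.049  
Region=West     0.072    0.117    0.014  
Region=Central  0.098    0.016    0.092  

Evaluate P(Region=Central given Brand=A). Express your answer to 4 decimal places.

0.2934

P(Brand=A) = 0.076 + 0.045 + 0.043 + 0.072 + 0.098 = 0.334.
P(Region=Central | Brand=A) = 0.098/0.334 = 0.2934.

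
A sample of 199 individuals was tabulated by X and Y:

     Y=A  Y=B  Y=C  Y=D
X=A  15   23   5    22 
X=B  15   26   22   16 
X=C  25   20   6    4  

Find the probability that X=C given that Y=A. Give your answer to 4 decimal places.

0.4545

Total with Y=A: 15 + 15 + 25 = 55.
P(X=C | Y=A) = 25/55 = 0.4545.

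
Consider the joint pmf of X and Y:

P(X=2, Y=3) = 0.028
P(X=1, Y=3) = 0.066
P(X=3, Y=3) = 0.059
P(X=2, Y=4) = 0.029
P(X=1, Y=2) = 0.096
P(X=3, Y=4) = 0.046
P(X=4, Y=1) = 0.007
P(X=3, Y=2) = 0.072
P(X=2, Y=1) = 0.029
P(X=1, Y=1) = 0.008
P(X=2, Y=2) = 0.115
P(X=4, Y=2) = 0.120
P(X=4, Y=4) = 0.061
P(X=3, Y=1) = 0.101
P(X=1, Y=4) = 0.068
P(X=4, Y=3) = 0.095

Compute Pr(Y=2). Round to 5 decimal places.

P(Y=2) = 0.096 + 0.115 + 0.072 + 0.120 = 0.403.

0.40300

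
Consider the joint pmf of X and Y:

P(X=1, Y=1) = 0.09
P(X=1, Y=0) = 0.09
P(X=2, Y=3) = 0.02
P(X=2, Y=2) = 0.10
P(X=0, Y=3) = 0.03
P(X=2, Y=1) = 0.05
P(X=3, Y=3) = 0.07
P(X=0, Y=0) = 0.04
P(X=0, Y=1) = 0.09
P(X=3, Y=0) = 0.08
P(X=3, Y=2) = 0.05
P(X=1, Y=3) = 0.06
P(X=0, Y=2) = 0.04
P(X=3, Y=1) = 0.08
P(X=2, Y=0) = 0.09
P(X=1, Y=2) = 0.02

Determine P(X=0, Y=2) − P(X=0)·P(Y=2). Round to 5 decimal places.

-0.00200

P(X=0) = 0.04 + 0.09 + 0.04 + 0.03 = 0.20.
P(Y=2) = 0.04 + 0.02 + 0.10 + 0.05 = 0.21.
P(X=0, Y=2) − P(X=0)P(Y=2) = 0.04 − 0.20×0.21 = -0.00200.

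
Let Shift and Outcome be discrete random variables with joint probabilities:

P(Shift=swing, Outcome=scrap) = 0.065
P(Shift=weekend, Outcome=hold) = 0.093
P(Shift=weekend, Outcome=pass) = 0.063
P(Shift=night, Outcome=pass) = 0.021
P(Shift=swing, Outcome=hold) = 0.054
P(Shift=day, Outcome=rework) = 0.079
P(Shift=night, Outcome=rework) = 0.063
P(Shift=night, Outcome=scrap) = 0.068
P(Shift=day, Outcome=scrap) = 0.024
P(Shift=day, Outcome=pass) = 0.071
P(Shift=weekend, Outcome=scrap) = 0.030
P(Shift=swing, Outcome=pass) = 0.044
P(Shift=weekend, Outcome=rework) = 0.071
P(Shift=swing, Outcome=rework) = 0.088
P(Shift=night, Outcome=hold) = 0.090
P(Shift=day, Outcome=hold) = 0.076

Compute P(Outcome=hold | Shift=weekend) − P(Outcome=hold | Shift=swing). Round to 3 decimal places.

P(Shift=weekend) = 0.063 + 0.071 + 0.030 + 0.093 = 0.257; P(Outcome=hold | Shift=weekend) = 0.093/0.257 = 0.3619.
P(Shift=swing) = 0.044 + 0.088 + 0.065 + 0.054 = 0.251; P(Outcome=hold | Shift=swing) = 0.054/0.251 = 0.2151.
Difference = 0.147.

0.147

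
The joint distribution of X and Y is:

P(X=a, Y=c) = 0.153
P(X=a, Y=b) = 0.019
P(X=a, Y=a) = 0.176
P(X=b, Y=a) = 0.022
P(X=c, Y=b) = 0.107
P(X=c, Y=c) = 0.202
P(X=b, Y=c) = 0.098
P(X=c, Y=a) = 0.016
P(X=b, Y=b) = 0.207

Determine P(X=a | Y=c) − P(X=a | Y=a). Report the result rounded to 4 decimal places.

-0.4847

P(Y=c) = 0.153 + 0.098 + 0.202 = 0.453; P(X=a | Y=c) = 0.153/0.453 = 0.33775.
P(Y=a) = 0.176 + 0.022 + 0.016 = 0.214; P(X=a | Y=a) = 0.176/0.214 = 0.82243.
Difference = -0.4847.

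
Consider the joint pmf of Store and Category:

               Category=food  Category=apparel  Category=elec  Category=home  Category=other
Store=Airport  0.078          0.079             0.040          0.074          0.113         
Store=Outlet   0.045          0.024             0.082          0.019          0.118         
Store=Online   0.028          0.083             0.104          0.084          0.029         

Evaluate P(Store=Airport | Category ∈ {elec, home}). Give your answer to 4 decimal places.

0.2829

P(Category=elec) = 0.040 + 0.082 + 0.104 = 0.226.
P(Category=home) = 0.074 + 0.019 + 0.084 = 0.177.
P(Category ∈ {elec, home}) = 0.226 + 0.177 = 0.403; P(Store=Airport, Category ∈ {elec, home}) = 0.040 + 0.074 = 0.114.
P(Store=Airport | Category ∈ {elec, home}) = 0.114/0.403 = 0.2829.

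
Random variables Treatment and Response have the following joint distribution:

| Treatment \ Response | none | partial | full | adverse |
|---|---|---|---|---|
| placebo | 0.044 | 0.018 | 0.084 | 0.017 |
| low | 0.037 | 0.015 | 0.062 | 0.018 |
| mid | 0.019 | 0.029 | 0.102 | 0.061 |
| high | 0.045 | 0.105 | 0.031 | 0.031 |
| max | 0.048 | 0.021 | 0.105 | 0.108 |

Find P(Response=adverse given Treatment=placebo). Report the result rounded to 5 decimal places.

0.10429

P(Treatment=placebo) = 0.044 + 0.018 + 0.084 + 0.017 = 0.163.
P(Response=adverse | Treatment=placebo) = 0.017/0.163 = 0.10429.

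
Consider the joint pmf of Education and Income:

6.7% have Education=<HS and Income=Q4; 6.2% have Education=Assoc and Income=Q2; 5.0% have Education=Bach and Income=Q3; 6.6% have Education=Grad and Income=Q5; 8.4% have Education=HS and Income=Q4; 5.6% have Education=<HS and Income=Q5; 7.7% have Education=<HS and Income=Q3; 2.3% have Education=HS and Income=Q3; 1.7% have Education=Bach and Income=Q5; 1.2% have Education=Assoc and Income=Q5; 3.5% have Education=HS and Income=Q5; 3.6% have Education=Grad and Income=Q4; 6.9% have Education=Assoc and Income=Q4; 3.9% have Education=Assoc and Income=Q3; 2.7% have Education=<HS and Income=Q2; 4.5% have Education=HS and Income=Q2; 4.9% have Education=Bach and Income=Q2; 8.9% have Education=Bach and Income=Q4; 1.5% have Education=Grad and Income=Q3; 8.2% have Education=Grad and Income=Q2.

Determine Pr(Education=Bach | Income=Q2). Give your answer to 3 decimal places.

P(Income=Q2) = 0.027 + 0.045 + 0.062 + 0.049 + 0.082 = 0.265.
P(Education=Bach | Income=Q2) = 0.049/0.265 = 0.185.

0.185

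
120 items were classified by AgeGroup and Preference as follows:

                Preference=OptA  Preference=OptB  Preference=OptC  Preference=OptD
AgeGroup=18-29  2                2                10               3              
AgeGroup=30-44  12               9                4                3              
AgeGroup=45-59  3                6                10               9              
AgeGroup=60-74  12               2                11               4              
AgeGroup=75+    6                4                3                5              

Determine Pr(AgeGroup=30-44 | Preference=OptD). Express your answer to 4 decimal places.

0.1250

Total with Preference=OptD: 3 + 3 + 9 + 4 + 5 = 24.
P(AgeGroup=30-44 | Preference=OptD) = 3/24 = 0.1250.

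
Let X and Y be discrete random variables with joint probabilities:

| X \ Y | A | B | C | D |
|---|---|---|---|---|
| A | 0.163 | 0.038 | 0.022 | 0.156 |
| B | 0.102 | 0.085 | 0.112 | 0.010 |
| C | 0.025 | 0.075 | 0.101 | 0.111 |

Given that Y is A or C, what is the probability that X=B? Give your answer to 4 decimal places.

0.4076

P(Y=A) = 0.163 + 0.102 + 0.025 = 0.290.
P(Y=C) = 0.022 + 0.112 + 0.101 = 0.235.
P(Y ∈ {A, C}) = 0.290 + 0.235 = 0.525; P(X=B, Y ∈ {A, C}) = 0.102 + 0.112 = 0.214.
P(X=B | Y ∈ {A, C}) = 0.214/0.525 = 0.4076.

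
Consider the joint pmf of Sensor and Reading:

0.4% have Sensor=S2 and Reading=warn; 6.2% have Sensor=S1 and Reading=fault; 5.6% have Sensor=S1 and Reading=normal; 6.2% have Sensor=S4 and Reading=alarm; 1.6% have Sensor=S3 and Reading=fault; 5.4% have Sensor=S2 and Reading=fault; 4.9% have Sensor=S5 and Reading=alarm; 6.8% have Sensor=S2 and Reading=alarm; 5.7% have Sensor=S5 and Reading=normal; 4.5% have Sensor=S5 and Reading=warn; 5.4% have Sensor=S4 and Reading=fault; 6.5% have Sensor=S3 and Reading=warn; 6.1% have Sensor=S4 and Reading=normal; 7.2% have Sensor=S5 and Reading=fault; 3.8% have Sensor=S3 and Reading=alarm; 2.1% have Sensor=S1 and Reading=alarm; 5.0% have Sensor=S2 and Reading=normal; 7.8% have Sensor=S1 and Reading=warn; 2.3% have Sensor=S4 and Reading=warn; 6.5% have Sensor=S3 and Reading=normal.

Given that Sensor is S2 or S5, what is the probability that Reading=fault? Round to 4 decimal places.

P(Sensor=S2) = 0.050 + 0.004 + 0.068 + 0.054 = 0.176.
P(Sensor=S5) = 0.057 + 0.045 + 0.049 + 0.072 = 0.223.
P(Sensor ∈ {S2, S5}) = 0.176 + 0.223 = 0.399; P(Reading=fault, Sensor ∈ {S2, S5}) = 0.054 + 0.072 = 0.126.
P(Reading=fault | Sensor ∈ {S2, S5}) = 0.126/0.399 = 0.3158.

0.3158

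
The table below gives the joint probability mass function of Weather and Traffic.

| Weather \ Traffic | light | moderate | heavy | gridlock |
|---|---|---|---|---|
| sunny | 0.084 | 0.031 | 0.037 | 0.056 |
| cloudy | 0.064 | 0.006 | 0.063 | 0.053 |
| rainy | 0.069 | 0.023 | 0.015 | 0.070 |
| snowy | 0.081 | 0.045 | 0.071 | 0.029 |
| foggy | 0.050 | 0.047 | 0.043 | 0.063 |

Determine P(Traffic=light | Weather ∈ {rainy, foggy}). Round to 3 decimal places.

0.313

P(Weather=rainy) = 0.069 + 0.023 + 0.015 + 0.070 = 0.177.
P(Weather=foggy) = 0.050 + 0.047 + 0.043 + 0.063 = 0.203.
P(Weather ∈ {rainy, foggy}) = 0.177 + 0.203 = 0.380; P(Traffic=light, Weather ∈ {rainy, foggy}) = 0.069 + 0.050 = 0.119.
P(Traffic=light | Weather ∈ {rainy, foggy}) = 0.119/0.380 = 0.313.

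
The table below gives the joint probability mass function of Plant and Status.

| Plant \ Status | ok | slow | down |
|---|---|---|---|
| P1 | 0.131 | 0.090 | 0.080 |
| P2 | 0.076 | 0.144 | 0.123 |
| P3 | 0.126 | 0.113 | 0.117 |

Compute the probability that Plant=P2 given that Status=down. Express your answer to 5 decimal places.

P(Status=down) = 0.080 + 0.123 + 0.117 = 0.320.
P(Plant=P2 | Status=down) = 0.123/0.320 = 0.38438.

0.38438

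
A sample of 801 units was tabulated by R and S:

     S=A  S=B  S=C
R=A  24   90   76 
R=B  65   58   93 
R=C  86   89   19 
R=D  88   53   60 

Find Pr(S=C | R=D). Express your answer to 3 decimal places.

Total with R=D: 88 + 53 + 60 = 201.
P(S=C | R=D) = 60/201 = 0.299.

0.299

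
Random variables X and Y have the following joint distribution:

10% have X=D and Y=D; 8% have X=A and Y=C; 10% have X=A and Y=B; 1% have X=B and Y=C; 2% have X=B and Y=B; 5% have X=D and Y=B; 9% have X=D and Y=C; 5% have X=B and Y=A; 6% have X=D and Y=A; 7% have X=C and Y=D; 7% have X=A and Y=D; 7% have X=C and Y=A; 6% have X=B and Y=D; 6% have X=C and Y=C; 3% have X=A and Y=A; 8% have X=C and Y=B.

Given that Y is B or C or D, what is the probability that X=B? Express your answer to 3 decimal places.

P(Y=B) = 0.10 + 0.02 + 0.08 + 0.05 = 0.25.
P(Y=C) = 0.08 + 0.01 + 0.06 + 0.09 = 0.24.
P(Y=D) = 0.07 + 0.06 + 0.07 + 0.10 = 0.30.
P(Y ∈ {B, C, D}) = 0.25 + 0.24 + 0.30 = 0.79; P(X=B, Y ∈ {B, C, D}) = 0.02 + 0.01 + 0.06 = 0.09.
P(X=B | Y ∈ {B, C, D}) = 0.09/0.79 = 0.114.

0.114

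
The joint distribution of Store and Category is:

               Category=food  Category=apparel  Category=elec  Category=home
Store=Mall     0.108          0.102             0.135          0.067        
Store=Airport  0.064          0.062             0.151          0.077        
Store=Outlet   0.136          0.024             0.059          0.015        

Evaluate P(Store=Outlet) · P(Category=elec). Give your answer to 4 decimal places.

0.0807

P(Store=Outlet) = 0.136 + 0.024 + 0.059 + 0.015 = 0.234.
P(Category=elec) = 0.135 + 0.151 + 0.059 = 0.345.
Product: 0.234 × 0.345 = 0.0807.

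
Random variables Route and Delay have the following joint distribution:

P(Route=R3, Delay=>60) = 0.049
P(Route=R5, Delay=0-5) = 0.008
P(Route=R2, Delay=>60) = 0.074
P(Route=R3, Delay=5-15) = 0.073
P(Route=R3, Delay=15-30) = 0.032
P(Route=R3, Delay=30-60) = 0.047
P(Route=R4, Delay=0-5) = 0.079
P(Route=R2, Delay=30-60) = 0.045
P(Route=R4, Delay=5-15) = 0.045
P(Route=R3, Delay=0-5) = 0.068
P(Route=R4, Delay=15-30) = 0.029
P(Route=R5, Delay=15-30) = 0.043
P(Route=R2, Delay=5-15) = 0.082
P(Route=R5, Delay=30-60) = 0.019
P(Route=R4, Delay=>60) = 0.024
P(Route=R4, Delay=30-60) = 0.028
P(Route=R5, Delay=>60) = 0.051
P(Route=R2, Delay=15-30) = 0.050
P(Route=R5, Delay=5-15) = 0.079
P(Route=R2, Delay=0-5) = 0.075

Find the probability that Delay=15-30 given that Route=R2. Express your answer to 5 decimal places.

0.15337

P(Route=R2) = 0.075 + 0.082 + 0.050 + 0.045 + 0.074 = 0.326.
P(Delay=15-30 | Route=R2) = 0.050/0.326 = 0.15337.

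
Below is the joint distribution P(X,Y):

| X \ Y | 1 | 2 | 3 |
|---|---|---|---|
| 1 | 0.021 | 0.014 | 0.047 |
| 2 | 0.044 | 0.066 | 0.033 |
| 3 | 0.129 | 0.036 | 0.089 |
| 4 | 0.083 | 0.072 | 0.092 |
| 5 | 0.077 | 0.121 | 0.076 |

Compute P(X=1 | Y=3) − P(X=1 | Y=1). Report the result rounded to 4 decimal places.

0.0801

P(Y=3) = 0.047 + 0.033 + 0.089 + 0.092 + 0.076 = 0.337; P(X=1 | Y=3) = 0.047/0.337 = 0.13947.
P(Y=1) = 0.021 + 0.044 + 0.129 + 0.083 + 0.077 = 0.354; P(X=1 | Y=1) = 0.021/0.354 = 0.05932.
Difference = 0.0801.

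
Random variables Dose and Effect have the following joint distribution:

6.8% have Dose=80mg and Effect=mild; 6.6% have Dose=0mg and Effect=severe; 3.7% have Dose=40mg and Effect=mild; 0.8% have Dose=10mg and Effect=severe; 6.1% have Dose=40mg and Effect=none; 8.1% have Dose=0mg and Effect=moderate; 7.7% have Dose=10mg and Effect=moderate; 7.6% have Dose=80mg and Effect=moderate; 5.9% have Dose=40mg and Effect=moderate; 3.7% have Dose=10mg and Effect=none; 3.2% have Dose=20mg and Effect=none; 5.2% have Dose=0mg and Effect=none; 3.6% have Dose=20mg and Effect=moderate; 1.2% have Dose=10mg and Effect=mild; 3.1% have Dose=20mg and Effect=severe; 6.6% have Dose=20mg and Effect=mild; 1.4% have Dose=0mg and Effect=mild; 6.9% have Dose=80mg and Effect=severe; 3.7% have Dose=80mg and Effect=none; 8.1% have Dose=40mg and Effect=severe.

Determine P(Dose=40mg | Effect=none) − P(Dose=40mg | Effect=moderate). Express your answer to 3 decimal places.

P(Effect=none) = 0.052 + 0.037 + 0.032 + 0.061 + 0.037 = 0.219; P(Dose=40mg | Effect=none) = 0.061/0.219 = 0.2785.
P(Effect=moderate) = 0.081 + 0.077 + 0.036 + 0.059 + 0.076 = 0.329; P(Dose=40mg | Effect=moderate) = 0.059/0.329 = 0.1793.
Difference = 0.099.

0.099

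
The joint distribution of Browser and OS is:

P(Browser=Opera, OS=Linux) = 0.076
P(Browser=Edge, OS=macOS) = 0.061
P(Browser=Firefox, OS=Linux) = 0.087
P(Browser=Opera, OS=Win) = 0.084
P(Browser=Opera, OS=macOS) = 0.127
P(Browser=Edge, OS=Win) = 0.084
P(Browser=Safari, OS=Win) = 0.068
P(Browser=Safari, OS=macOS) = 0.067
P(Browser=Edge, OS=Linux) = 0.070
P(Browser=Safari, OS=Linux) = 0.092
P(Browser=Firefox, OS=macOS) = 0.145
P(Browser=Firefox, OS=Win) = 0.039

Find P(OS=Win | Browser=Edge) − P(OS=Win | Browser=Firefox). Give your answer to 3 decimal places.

P(Browser=Edge) = 0.084 + 0.061 + 0.070 = 0.215; P(OS=Win | Browser=Edge) = 0.084/0.215 = 0.3907.
P(Browser=Firefox) = 0.039 + 0.145 + 0.087 = 0.271; P(OS=Win | Browser=Firefox) = 0.039/0.271 = 0.1439.
Difference = 0.247.

0.247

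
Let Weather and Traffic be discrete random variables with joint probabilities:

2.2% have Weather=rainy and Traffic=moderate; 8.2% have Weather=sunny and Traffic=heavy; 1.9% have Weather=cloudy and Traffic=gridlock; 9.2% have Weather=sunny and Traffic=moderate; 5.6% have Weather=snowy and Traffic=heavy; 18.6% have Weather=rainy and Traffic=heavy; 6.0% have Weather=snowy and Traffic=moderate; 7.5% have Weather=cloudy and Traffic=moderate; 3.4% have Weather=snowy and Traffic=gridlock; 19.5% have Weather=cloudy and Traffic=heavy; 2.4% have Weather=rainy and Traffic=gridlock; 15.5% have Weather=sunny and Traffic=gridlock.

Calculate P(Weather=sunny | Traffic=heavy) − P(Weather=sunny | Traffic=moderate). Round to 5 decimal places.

-0.21148

P(Traffic=heavy) = 0.082 + 0.195 + 0.186 + 0.056 = 0.519; P(Weather=sunny | Traffic=heavy) = 0.082/0.519 = 0.157996.
P(Traffic=moderate) = 0.092 + 0.075 + 0.022 + 0.060 = 0.249; P(Weather=sunny | Traffic=moderate) = 0.092/0.249 = 0.369478.
Difference = -0.21148.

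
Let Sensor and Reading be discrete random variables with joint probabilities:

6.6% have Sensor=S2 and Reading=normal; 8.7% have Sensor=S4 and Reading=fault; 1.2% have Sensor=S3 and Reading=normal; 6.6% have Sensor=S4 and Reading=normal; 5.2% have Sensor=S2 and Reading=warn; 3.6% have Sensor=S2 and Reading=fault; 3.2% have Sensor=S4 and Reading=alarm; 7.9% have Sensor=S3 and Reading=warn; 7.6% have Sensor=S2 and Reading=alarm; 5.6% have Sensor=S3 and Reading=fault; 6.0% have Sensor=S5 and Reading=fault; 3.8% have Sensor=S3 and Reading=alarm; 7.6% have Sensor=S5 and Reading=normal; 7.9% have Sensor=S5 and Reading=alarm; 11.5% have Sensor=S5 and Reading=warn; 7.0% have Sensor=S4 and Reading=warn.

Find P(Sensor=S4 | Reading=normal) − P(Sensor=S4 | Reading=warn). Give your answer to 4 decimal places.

0.0785

P(Reading=normal) = 0.066 + 0.012 + 0.066 + 0.076 = 0.220; P(Sensor=S4 | Reading=normal) = 0.066/0.220 = 0.30000.
P(Reading=warn) = 0.052 + 0.079 + 0.070 + 0.115 = 0.316; P(Sensor=S4 | Reading=warn) = 0.070/0.316 = 0.22152.
Difference = 0.0785.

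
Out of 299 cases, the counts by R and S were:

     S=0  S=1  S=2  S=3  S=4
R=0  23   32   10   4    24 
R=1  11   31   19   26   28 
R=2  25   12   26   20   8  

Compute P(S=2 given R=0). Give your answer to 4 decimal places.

0.1075

Total with R=0: 23 + 32 + 10 + 4 + 24 = 93.
P(S=2 | R=0) = 10/93 = 0.1075.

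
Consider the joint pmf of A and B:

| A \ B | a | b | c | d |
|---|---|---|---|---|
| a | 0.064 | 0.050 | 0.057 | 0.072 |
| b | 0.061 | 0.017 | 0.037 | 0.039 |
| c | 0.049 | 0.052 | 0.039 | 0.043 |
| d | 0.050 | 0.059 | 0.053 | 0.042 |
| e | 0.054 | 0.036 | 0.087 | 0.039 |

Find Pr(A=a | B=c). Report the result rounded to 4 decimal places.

P(B=c) = 0.057 + 0.037 + 0.039 + 0.053 + 0.087 = 0.273.
P(A=a | B=c) = 0.057/0.273 = 0.2088.

0.2088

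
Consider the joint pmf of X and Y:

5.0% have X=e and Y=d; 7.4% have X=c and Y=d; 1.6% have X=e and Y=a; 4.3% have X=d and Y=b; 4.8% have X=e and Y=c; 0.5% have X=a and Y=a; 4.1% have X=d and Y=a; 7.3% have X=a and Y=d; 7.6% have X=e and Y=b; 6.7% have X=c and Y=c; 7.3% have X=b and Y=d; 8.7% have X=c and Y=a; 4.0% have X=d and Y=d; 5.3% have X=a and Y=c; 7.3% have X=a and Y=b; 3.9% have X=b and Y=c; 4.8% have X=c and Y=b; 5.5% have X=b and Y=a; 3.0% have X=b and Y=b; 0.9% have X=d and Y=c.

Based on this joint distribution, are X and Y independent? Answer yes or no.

P(X=a) = 0.204 and P(Y=a) = 0.204, so their product is 0.04162, but P(X=a, Y=a) = 0.005. Since these differ, X and Y are not independent.

no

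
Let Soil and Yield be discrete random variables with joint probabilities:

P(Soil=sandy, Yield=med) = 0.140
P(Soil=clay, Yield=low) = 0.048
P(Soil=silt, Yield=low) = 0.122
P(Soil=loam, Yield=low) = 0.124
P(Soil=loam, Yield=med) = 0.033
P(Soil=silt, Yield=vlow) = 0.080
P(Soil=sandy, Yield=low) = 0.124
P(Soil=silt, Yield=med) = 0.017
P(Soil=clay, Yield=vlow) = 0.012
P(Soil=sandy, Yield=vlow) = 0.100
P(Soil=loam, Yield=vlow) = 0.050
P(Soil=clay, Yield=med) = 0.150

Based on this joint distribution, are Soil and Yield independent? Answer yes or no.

P(Soil=clay) = 0.210 and P(Yield=med) = 0.340, so their product is 0.07140, but P(Soil=clay, Yield=med) = 0.150. Since these differ, Soil and Yield are not independent.

no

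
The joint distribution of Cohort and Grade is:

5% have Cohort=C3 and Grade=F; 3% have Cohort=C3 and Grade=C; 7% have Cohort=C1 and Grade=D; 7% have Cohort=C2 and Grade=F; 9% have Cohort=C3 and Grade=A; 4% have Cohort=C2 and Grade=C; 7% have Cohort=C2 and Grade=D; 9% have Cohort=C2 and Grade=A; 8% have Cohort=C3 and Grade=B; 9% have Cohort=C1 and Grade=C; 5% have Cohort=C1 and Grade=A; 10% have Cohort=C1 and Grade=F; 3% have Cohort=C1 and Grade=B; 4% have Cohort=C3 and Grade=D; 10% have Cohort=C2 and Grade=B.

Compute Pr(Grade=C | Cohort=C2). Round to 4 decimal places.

P(Cohort=C2) = 0.09 + 0.10 + 0.04 + 0.07 + 0.07 = 0.37.
P(Grade=C | Cohort=C2) = 0.04/0.37 = 0.1081.

0.1081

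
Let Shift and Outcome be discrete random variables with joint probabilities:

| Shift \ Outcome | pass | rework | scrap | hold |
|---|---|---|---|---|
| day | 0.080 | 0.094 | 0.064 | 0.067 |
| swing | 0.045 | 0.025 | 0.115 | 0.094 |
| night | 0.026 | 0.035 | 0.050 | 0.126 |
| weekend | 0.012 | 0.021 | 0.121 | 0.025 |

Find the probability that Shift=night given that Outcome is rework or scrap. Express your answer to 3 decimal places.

P(Outcome=rework) = 0.094 + 0.025 + 0.035 + 0.021 = 0.175.
P(Outcome=scrap) = 0.064 + 0.115 + 0.050 + 0.121 = 0.350.
P(Outcome ∈ {rework, scrap}) = 0.175 + 0.350 = 0.525; P(Shift=night, Outcome ∈ {rework, scrap}) = 0.035 + 0.050 = 0.085.
P(Shift=night | Outcome ∈ {rework, scrap}) = 0.085/0.525 = 0.162.

0.162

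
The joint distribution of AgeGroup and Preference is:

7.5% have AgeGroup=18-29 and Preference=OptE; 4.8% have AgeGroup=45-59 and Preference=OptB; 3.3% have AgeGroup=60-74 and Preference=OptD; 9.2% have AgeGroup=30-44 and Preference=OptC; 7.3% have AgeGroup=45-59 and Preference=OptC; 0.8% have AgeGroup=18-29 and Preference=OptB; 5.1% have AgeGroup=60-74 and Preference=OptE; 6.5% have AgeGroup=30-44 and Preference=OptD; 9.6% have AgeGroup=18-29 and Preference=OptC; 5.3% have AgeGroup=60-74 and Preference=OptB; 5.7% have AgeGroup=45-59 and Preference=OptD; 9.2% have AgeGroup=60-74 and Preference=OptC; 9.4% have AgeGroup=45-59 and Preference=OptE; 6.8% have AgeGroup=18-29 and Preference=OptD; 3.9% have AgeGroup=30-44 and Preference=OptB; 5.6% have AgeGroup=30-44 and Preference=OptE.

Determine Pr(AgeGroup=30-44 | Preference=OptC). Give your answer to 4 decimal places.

P(Preference=OptC) = 0.096 + 0.092 + 0.073 + 0.092 = 0.353.
P(AgeGroup=30-44 | Preference=OptC) = 0.092/0.353 = 0.2606.

0.2606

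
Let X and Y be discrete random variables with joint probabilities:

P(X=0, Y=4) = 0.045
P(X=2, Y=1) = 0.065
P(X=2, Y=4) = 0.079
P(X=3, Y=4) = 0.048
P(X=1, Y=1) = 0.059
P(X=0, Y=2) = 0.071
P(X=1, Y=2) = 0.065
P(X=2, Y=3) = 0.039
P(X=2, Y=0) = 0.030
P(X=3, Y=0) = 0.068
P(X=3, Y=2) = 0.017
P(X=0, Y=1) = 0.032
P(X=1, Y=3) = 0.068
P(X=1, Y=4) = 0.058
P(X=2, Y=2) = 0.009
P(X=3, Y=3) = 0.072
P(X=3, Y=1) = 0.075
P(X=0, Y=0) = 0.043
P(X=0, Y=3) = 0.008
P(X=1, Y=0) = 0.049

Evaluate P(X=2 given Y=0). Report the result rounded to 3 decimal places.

0.158

P(Y=0) = 0.043 + 0.049 + 0.030 + 0.068 = 0.190.
P(X=2 | Y=0) = 0.030/0.190 = 0.158.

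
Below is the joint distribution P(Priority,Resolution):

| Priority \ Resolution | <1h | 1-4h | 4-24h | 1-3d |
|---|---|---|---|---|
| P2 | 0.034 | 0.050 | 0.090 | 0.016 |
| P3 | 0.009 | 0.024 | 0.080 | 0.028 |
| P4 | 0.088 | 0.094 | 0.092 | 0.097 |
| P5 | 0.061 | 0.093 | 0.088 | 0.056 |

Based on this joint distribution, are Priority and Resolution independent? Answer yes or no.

P(Priority=P4) = 0.371 and P(Resolution=4-24h) = 0.350, so their product is 0.12985, but P(Priority=P4, Resolution=4-24h) = 0.092. Since these differ, Priority and Resolution are not independent.

no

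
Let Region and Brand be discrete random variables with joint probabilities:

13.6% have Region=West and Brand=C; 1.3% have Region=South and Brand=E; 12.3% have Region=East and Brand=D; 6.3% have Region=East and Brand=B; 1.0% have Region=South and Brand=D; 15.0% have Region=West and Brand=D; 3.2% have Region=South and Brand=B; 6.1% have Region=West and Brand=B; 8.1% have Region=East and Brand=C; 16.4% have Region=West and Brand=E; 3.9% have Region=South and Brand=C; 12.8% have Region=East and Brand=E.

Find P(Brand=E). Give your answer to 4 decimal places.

P(Brand=E) = 0.013 + 0.128 + 0.164 = 0.305.

0.3050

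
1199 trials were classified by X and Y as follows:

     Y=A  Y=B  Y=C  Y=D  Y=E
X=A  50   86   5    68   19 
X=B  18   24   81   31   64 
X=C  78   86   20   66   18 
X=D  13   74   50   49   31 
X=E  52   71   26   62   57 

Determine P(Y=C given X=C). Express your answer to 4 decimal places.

Total with X=C: 78 + 86 + 20 + 66 + 18 = 268.
P(Y=C | X=C) = 20/268 = 0.0746.

0.0746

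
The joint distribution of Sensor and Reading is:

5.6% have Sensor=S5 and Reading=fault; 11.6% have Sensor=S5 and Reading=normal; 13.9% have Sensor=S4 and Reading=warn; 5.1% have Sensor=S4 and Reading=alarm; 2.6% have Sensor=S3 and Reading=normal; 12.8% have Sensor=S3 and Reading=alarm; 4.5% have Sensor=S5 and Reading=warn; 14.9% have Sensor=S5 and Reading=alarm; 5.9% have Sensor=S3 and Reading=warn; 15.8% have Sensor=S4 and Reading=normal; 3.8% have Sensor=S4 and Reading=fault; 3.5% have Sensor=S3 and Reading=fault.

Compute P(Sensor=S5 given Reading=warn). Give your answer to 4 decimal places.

P(Reading=warn) = 0.059 + 0.139 + 0.045 = 0.243.
P(Sensor=S5 | Reading=warn) = 0.045/0.243 = 0.1852.

0.1852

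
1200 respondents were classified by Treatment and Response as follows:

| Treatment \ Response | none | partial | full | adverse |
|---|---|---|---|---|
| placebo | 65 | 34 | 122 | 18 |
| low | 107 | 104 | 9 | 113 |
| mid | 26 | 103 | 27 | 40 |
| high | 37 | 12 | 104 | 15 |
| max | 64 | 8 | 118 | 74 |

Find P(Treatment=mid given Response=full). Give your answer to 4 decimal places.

0.0711

Total with Response=full: 122 + 9 + 27 + 104 + 118 = 380.
P(Treatment=mid | Response=full) = 27/380 = 0.0711.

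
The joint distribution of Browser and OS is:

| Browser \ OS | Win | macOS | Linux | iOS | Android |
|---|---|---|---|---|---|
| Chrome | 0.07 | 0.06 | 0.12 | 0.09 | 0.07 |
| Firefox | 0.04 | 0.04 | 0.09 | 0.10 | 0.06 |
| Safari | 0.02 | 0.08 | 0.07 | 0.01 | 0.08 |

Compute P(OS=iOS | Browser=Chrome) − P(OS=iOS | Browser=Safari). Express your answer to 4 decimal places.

P(Browser=Chrome) = 0.07 + 0.06 + 0.12 + 0.09 + 0.07 = 0.41; P(OS=iOS | Browser=Chrome) = 0.09/0.41 = 0.21951.
P(Browser=Safari) = 0.02 + 0.08 + 0.07 + 0.01 + 0.08 = 0.26; P(OS=iOS | Browser=Safari) = 0.01/0.26 = 0.03846.
Difference = 0.1811.

0.1811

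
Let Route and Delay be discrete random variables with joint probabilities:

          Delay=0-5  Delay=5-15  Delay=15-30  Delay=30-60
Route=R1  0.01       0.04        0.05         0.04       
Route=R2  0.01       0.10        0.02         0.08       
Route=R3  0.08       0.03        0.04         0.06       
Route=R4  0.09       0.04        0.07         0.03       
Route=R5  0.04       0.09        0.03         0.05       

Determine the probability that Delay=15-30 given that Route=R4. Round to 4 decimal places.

0.3043

P(Route=R4) = 0.09 + 0.04 + 0.07 + 0.03 = 0.23.
P(Delay=15-30 | Route=R4) = 0.07/0.23 = 0.3043.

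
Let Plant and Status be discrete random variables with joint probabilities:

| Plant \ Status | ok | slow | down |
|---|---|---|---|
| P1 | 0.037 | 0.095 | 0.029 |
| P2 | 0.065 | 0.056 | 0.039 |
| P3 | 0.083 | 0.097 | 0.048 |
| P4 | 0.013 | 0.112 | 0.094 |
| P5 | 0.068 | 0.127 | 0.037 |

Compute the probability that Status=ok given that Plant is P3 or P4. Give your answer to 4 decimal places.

0.2148

P(Plant=P3) = 0.083 + 0.097 + 0.048 = 0.228.
P(Plant=P4) = 0.013 + 0.112 + 0.094 = 0.219.
P(Plant ∈ {P3, P4}) = 0.228 + 0.219 = 0.447; P(Status=ok, Plant ∈ {P3, P4}) = 0.083 + 0.013 = 0.096.
P(Status=ok | Plant ∈ {P3, P4}) = 0.096/0.447 = 0.2148.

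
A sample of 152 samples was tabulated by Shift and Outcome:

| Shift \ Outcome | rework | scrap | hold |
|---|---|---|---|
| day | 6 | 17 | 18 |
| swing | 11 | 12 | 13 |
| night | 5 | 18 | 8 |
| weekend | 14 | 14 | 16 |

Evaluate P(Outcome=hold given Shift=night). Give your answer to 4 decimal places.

Total with Shift=night: 5 + 18 + 8 = 31.
P(Outcome=hold | Shift=night) = 8/31 = 0.2581.

0.2581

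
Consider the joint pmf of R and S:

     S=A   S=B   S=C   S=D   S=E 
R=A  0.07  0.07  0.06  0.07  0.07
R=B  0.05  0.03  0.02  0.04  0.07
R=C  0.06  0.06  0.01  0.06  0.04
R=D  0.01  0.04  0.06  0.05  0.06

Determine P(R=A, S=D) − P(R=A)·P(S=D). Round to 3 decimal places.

-0.005

P(R=A) = 0.07 + 0.07 + 0.06 + 0.07 + 0.07 = 0.34.
P(S=D) = 0.07 + 0.04 + 0.06 + 0.05 = 0.22.
P(R=A, S=D) − P(R=A)P(S=D) = 0.07 − 0.34×0.22 = -0.005.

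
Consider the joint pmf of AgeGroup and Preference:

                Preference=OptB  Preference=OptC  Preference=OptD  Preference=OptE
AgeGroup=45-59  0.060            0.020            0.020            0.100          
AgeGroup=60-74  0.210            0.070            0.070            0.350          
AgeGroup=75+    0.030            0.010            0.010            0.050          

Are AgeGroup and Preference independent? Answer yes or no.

Every cell satisfies P(AgeGroup,Preference) = P(AgeGroup)·P(Preference). For instance P(AgeGroup=75+) = 0.100, P(Preference=OptB) = 0.300, and 0.100×0.300 = 0.030 matches the joint entry. So AgeGroup and Preference are independent.

yes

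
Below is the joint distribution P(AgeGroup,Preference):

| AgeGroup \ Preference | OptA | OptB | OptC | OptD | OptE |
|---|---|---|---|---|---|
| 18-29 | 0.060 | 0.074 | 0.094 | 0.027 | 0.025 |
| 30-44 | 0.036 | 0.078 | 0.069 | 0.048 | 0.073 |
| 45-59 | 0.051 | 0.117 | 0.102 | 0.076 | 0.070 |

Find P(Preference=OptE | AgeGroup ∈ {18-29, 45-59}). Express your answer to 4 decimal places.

P(AgeGroup=18-29) = 0.060 + 0.074 + 0.094 + 0.027 + 0.025 = 0.280.
P(AgeGroup=45-59) = 0.051 + 0.117 + 0.102 + 0.076 + 0.070 = 0.416.
P(AgeGroup ∈ {18-29, 45-59}) = 0.280 + 0.416 = 0.696; P(Preference=OptE, AgeGroup ∈ {18-29, 45-59}) = 0.025 + 0.070 = 0.095.
P(Preference=OptE | AgeGroup ∈ {18-29, 45-59}) = 0.095/0.696 = 0.1365.

0.1365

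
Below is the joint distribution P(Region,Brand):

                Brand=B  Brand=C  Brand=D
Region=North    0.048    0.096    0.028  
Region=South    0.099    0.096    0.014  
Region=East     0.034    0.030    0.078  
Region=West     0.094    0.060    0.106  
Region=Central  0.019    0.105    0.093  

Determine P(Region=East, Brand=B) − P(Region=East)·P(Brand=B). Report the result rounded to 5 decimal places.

-0.00775

P(Region=East) = 0.034 + 0.030 + 0.078 = 0.142.
P(Brand=B) = 0.048 + 0.099 + 0.034 + 0.094 + 0.019 = 0.294.
P(Region=East, Brand=B) − P(Region=East)P(Brand=B) = 0.034 − 0.142×0.294 = -0.00775.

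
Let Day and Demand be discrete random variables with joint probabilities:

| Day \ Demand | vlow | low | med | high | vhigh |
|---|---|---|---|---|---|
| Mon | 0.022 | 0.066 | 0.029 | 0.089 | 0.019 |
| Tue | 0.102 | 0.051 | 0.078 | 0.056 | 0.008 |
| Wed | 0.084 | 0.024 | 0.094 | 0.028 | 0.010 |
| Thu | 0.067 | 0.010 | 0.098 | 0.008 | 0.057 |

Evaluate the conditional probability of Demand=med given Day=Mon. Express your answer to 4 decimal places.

P(Day=Mon) = 0.022 + 0.066 + 0.029 + 0.089 + 0.019 = 0.225.
P(Demand=med | Day=Mon) = 0.029/0.225 = 0.1289.

0.1289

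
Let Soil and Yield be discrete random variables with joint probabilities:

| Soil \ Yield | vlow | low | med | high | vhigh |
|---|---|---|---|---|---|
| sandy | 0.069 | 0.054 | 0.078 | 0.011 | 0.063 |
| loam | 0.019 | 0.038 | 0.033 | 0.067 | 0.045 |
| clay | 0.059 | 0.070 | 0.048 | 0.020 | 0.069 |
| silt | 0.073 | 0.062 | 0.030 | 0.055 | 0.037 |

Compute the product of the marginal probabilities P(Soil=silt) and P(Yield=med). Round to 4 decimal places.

0.0486

P(Soil=silt) = 0.073 + 0.062 + 0.030 + 0.055 + 0.037 = 0.257.
P(Yield=med) = 0.078 + 0.033 + 0.048 + 0.030 = 0.189.
Product: 0.257 × 0.189 = 0.0486.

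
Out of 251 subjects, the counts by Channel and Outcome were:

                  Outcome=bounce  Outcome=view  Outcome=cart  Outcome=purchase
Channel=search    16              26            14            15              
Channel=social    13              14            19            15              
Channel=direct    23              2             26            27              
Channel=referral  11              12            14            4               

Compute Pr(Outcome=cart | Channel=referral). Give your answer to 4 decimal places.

Total with Channel=referral: 11 + 12 + 14 + 4 = 41.
P(Outcome=cart | Channel=referral) = 14/41 = 0.3415.

0.3415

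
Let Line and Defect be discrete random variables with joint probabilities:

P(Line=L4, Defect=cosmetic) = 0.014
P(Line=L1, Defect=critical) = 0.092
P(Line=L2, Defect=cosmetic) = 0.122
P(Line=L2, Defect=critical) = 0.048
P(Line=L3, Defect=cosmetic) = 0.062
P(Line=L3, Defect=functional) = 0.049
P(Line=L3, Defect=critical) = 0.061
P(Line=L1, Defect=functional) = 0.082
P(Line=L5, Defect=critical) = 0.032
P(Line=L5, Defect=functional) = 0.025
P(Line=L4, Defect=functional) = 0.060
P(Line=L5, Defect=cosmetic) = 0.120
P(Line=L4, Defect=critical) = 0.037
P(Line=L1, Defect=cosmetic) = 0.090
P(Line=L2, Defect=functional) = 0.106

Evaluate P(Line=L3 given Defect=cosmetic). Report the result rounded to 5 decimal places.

P(Defect=cosmetic) = 0.090 + 0.122 + 0.062 + 0.014 + 0.120 = 0.408.
P(Line=L3 | Defect=cosmetic) = 0.062/0.408 = 0.15196.

0.15196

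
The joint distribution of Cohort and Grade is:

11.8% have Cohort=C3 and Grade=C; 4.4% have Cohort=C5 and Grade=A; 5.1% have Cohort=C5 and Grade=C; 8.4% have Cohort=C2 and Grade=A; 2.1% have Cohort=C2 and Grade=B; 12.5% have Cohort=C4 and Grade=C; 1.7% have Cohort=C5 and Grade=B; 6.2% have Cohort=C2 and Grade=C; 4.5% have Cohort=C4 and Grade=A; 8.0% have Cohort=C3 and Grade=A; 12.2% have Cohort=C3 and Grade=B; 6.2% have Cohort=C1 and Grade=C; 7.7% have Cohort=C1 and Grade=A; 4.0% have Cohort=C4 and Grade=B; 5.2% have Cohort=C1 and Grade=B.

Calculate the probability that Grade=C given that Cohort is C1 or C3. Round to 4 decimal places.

P(Cohort=C1) = 0.077 + 0.052 + 0.062 = 0.191.
P(Cohort=C3) = 0.080 + 0.122 + 0.118 = 0.320.
P(Cohort ∈ {C1, C3}) = 0.191 + 0.320 = 0.511; P(Grade=C, Cohort ∈ {C1, C3}) = 0.062 + 0.118 = 0.180.
P(Grade=C | Cohort ∈ {C1, C3}) = 0.180/0.511 = 0.3523.

0.3523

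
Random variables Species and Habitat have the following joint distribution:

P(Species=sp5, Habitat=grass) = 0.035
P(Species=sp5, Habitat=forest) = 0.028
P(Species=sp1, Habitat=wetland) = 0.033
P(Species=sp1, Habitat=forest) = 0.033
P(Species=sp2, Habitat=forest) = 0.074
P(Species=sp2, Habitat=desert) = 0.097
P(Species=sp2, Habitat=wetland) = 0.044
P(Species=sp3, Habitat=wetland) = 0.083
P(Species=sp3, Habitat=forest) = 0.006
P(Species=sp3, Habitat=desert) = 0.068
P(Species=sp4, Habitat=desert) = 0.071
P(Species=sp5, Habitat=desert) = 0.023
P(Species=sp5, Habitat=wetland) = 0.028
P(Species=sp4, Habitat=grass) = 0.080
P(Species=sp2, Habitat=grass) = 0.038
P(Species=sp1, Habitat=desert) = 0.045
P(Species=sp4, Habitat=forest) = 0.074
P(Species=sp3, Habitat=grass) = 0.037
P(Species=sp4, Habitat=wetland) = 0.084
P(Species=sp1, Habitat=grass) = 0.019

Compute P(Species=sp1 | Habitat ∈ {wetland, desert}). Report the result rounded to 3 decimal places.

0.135

P(Habitat=wetland) = 0.033 + 0.044 + 0.083 + 0.084 + 0.028 = 0.272.
P(Habitat=desert) = 0.045 + 0.097 + 0.068 + 0.071 + 0.023 = 0.304.
P(Habitat ∈ {wetland, desert}) = 0.272 + 0.304 = 0.576; P(Species=sp1, Habitat ∈ {wetland, desert}) = 0.033 + 0.045 = 0.078.
P(Species=sp1 | Habitat ∈ {wetland, desert}) = 0.078/0.576 = 0.135.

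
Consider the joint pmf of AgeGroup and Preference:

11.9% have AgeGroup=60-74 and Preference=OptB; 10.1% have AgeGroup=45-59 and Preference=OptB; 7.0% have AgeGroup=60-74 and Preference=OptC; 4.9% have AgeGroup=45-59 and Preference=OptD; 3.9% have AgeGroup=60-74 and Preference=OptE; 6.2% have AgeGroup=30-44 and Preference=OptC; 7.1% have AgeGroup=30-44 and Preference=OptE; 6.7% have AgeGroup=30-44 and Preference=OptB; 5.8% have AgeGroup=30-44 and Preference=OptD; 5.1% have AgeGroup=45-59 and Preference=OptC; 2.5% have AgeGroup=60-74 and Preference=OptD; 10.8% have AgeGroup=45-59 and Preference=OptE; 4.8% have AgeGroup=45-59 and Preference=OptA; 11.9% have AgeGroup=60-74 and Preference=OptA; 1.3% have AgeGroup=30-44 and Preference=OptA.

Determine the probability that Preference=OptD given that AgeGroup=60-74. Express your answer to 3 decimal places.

P(AgeGroup=60-74) = 0.119 + 0.119 + 0.070 + 0.025 + 0.039 = 0.372.
P(Preference=OptD | AgeGroup=60-74) = 0.025/0.372 = 0.067.

0.067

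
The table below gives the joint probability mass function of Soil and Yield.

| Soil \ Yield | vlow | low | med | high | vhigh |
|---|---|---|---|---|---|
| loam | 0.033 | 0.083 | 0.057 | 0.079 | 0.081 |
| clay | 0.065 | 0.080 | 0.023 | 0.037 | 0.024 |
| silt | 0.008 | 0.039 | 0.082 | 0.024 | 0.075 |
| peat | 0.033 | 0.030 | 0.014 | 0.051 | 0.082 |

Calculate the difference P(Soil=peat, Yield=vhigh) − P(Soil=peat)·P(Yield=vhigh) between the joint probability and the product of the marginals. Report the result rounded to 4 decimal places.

P(Soil=peat) = 0.033 + 0.030 + 0.014 + 0.051 + 0.082 = 0.210.
P(Yield=vhigh) = 0.081 + 0.024 + 0.075 + 0.082 = 0.262.
P(Soil=peat, Yield=vhigh) − P(Soil=peat)P(Yield=vhigh) = 0.082 − 0.210×0.262 = 0.0270.

0.0270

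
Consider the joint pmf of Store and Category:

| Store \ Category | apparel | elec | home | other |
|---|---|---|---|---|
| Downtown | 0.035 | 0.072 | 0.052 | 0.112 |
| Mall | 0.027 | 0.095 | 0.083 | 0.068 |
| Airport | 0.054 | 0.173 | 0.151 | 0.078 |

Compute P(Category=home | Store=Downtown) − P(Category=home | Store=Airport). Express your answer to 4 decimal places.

P(Store=Downtown) = 0.035 + 0.072 + 0.052 + 0.112 = 0.271; P(Category=home | Store=Downtown) = 0.052/0.271 = 0.19188.
P(Store=Airport) = 0.054 + 0.173 + 0.151 + 0.078 = 0.456; P(Category=home | Store=Airport) = 0.151/0.456 = 0.33114.
Difference = -0.1393.

-0.1393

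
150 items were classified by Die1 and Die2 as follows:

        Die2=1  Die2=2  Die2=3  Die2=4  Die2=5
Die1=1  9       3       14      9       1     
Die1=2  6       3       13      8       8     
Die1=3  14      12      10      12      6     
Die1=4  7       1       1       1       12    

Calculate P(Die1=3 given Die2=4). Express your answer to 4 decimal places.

0.4000

Total with Die2=4: 9 + 8 + 12 + 1 = 30.
P(Die1=3 | Die2=4) = 12/30 = 0.4000.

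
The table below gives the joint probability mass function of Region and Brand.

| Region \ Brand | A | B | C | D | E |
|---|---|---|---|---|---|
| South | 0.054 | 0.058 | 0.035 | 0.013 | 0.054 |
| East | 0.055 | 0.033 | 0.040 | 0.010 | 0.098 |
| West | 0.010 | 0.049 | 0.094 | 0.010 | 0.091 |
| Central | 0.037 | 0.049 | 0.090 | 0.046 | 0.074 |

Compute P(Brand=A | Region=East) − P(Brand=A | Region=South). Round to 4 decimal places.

P(Region=East) = 0.055 + 0.033 + 0.040 + 0.010 + 0.098 = 0.236; P(Brand=A | Region=East) = 0.055/0.236 = 0.23305.
P(Region=South) = 0.054 + 0.058 + 0.035 + 0.013 + 0.054 = 0.214; P(Brand=A | Region=South) = 0.054/0.214 = 0.25234.
Difference = -0.0193.

-0.0193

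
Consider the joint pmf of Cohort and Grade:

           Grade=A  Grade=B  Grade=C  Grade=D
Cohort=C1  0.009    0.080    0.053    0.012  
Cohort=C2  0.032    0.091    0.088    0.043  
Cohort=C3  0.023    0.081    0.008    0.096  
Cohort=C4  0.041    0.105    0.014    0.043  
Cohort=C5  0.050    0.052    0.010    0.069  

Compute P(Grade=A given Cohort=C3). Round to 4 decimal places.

0.1106

P(Cohort=C3) = 0.023 + 0.081 + 0.008 + 0.096 = 0.208.
P(Grade=A | Cohort=C3) = 0.023/0.208 = 0.1106.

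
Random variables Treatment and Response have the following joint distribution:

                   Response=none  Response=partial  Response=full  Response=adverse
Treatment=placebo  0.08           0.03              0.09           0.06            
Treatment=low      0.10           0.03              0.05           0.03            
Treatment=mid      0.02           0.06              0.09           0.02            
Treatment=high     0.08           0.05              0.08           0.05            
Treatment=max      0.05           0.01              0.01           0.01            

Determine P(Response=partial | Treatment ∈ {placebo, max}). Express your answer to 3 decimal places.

P(Treatment=placebo) = 0.08 + 0.03 + 0.09 + 0.06 = 0.26.
P(Treatment=max) = 0.05 + 0.01 + 0.01 + 0.01 = 0.08.
P(Treatment ∈ {placebo, max}) = 0.26 + 0.08 = 0.34; P(Response=partial, Treatment ∈ {placebo, max}) = 0.03 + 0.01 = 0.04.
P(Response=partial | Treatment ∈ {placebo, max}) = 0.04/0.34 = 0.118.

0.118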